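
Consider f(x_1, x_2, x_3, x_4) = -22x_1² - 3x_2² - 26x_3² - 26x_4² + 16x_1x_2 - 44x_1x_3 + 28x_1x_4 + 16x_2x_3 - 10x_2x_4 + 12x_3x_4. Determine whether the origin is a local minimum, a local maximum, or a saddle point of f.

The Hessian at the origin is H = [[-44, 16, -44, 28], [16, -6, 16, -10], [-44, 16, -52, 12], [28, -10, 12, -52]].
An LDLᵀ factorisation of H has diagonal entries -44, -2/11, -8, -2.
Counting signs: 4 negative.
H is negative definite, so the origin is a strict local maximum.

local maximum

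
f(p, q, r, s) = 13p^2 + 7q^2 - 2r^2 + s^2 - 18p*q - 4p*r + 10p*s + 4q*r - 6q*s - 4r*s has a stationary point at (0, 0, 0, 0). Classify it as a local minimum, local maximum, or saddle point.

saddle point

The Hessian at the origin is H = [[26, -18, -4, 10], [-18, 14, 4, -6], [-4, 4, -4, -4], [10, -6, -4, 2]].
Applying the same elementary operations to the rows and columns of H produces a congruent diagonal matrix with entries 26, 20/13, -28/5, -4/7.
That gives 2 positive, 2 negative pivots.
H is indefinite, so the origin is a saddle point.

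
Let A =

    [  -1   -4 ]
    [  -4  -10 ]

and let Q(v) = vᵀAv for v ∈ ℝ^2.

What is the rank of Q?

Row-reducing A symmetrically gives the diagonal entries -1, 6.
So there are 1 positive, 1 negative pivots.
The rank is the number of nonzero pivots: 2.

2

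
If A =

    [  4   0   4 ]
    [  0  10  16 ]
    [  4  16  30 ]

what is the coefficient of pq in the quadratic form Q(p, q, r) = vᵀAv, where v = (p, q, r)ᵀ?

The coefficient of pq is A[1,2] + A[2,1] = 2·0 = 0.

0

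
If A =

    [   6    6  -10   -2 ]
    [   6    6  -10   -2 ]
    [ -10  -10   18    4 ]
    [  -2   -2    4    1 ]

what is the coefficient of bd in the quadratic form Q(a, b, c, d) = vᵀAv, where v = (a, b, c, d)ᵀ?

The coefficient of bd is A[2,4] + A[4,2] = 2·(-2) = -4.

-4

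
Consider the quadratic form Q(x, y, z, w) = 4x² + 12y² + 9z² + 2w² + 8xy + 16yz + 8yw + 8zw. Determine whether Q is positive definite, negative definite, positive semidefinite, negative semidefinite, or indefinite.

Write A = [[4, 4, 0, 0], [4, 12, 8, 4], [0, 8, 9, 4], [0, 4, 4, 2]].
Applying the same elementary operations to the rows and columns of A produces a congruent diagonal matrix with entries 4, 8, 1, 0.
That gives 3 positive, 1 zero pivots.
Hence Q is positive semidefinite.

positive semidefinite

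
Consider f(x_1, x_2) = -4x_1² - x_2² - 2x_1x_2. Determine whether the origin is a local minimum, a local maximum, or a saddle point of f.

local maximum

The Hessian at the origin is H = [[-8, -2], [-2, -2]].
det H = -8·-2 − (-2)² = 12 > 0 and H[1,1] = -8 < 0, so H is negative definite.
Therefore the origin is a local maximum.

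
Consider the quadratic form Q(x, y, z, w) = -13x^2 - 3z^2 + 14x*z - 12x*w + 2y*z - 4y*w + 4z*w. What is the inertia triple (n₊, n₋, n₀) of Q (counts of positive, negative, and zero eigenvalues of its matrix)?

(2, 2, 0)

The symmetric matrix is A = [[-13, 0, 7, -6], [0, 0, 1, -2], [7, 1, -3, 2], [-6, -2, 2, 0]].
By Sylvester's law of inertia any congruent diagonalization of A has 2 positive, 2 negative and 0 zero entries.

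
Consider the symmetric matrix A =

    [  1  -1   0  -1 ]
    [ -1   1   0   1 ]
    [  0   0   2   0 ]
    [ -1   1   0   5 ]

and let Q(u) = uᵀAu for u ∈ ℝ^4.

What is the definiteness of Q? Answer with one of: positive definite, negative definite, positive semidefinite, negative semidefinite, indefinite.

positive semidefinite

Congruent diagonalization of A (simultaneous row and column reduction) yields pivots 1, 0, 2, 4.
So there are 3 positive, 1 zero pivots.
Hence Q is positive semidefinite.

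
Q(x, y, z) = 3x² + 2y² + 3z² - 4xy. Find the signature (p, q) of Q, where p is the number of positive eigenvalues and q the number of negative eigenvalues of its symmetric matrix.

(3, 0)

Write A = [[3, -2, 0], [-2, 2, 0], [0, 0, 3]].
An LDLᵀ factorisation of A has diagonal entries 3, 2/3, 3.
That gives 3 positive pivots.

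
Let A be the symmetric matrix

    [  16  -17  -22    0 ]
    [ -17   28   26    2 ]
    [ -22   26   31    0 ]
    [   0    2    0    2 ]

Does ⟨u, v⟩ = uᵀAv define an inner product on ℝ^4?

An LDLᵀ factorisation of A has diagonal entries 16, 159/16, 3/53, -10/3.
That gives 3 positive, 1 negative pivots.
Hence Q is indefinite.
⟨·,·⟩ is an inner product exactly when A is positive definite.

no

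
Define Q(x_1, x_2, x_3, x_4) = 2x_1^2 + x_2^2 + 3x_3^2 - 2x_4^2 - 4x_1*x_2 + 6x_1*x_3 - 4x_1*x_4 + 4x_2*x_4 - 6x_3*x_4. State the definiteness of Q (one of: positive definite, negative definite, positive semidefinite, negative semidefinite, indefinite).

Write A = [[2, -2, 3, -2], [-2, 1, 0, 2], [3, 0, 3, -3], [-2, 2, -3, -2]].
Congruent diagonalization of A (simultaneous row and column reduction) yields pivots 2, -1, 15/2, -4.
So there are 2 positive, 2 negative pivots.
Hence Q is indefinite.

indefinite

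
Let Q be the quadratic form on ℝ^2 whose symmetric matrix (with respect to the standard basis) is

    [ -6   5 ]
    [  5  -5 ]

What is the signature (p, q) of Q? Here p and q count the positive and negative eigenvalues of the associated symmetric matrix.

Symmetric row and column elimination reduces A to a congruent diagonal form with pivots -6, -5/6.
So there are 2 negative pivots.

(0, 2)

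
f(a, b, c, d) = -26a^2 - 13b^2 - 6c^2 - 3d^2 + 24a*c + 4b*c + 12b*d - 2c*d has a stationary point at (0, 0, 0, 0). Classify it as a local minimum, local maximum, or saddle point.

The Hessian at the origin is H = [[-52, 0, 24, 0], [0, -26, 4, 12], [24, 4, -12, -2], [0, 12, -2, -6]].
Row-reducing H symmetrically gives the diagonal entries -52, -26, -4/13, -5/13.
Counting signs: 4 negative.
H is negative definite, so the origin is a strict local maximum.

local maximum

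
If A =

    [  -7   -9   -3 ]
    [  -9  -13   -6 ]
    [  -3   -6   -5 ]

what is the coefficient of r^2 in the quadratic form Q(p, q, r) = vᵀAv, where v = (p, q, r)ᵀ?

-5

The coefficient of r^2 is the diagonal entry A[3,3] = -5.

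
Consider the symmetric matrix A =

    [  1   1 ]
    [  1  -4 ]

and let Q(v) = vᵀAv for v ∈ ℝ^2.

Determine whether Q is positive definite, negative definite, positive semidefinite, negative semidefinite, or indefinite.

indefinite

An LDLᵀ factorisation of A has diagonal entries 1, -5.
That gives 1 positive, 1 negative pivots.
Hence Q is indefinite.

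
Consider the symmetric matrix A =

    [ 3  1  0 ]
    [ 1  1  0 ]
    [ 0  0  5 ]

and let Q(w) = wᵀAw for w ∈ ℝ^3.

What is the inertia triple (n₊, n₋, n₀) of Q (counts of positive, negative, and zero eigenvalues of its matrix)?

(3, 0, 0)

Symmetric row and column elimination reduces A to a congruent diagonal form with pivots 3, 2/3, 5.
That gives 3 positive pivots.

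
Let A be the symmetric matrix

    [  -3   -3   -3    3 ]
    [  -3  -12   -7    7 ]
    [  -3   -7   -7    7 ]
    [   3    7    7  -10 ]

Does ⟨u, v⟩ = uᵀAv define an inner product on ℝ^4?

no

Leading principal minors: Δ_1 = -3, Δ_2 = 27, Δ_3 = -60, Δ_4 = 180.
The signs alternate starting with Δ_1 < 0, so by Sylvester's criterion Q is negative definite.
⟨·,·⟩ is an inner product exactly when A is positive definite.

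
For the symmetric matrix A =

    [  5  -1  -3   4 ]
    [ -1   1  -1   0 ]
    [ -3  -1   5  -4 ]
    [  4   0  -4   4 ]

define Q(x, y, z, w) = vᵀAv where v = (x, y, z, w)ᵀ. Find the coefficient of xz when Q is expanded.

-6

The coefficient of xz is A[1,3] + A[3,1] = 2·(-3) = -6.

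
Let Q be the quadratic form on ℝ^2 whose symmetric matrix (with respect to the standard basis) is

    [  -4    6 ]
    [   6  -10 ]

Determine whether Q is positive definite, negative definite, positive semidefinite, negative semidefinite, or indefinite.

Applying the same elementary operations to the rows and columns of A produces a congruent diagonal matrix with entries -4, -1.
So there are 2 negative pivots.
Hence Q is negative definite.

negative definite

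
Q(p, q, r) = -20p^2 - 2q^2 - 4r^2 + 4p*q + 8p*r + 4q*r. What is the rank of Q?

2

The symmetric matrix is A = [[-20, 2, 4], [2, -2, 2], [4, 2, -4]].
Symmetric row and column elimination reduces A to a congruent diagonal form with pivots -20, -9/5, 0.
Counting signs: 2 negative, 1 zero.
The rank is the number of nonzero pivots: 2.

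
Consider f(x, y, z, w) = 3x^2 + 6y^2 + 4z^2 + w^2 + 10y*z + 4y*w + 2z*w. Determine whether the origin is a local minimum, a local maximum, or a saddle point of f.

saddle point

The Hessian at the origin is H = [[6, 0, 0, 0], [0, 12, 10, 4], [0, 10, 8, 2], [0, 4, 2, 2]].
An LDLᵀ factorisation of H has diagonal entries 6, 12, -1/3, 6.
So there are 3 positive, 1 negative pivots.
H is indefinite, so the origin is a saddle point.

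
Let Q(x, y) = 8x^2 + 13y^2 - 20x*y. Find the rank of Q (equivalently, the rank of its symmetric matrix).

The symmetric matrix is A = [[8, -10], [-10, 13]].
Applying the same elementary operations to the rows and columns of A produces a congruent diagonal matrix with entries 8, 1/2.
Counting signs: 2 positive.
The rank is the number of nonzero pivots: 2.

2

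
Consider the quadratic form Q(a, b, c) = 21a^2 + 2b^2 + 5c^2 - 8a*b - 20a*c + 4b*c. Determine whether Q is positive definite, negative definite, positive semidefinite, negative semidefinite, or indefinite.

positive definite

The symmetric matrix of Q is A = [[21, -4, -10], [-4, 2, 2], [-10, 2, 5]].
Leading principal minors: Δ_1 = 21, Δ_2 = 26, Δ_3 = 6.
All leading principal minors are positive, so by Sylvester's criterion Q is positive definite.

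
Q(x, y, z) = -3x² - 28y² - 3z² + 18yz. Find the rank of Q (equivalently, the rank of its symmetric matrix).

3

The symmetric matrix is A = [[-3, 0, 0], [0, -28, 9], [0, 9, -3]].
Symmetric row and column elimination reduces A to a congruent diagonal form with pivots -3, -28, -3/28.
Counting signs: 3 negative.
The rank is the number of nonzero pivots: 3.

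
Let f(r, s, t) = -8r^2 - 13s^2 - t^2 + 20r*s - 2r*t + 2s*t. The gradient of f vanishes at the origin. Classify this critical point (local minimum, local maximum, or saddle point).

local maximum

The Hessian at the origin is H = [[-16, 20, -2], [20, -26, 2], [-2, 2, -2]].
Symmetric row and column elimination reduces H to a congruent diagonal form with pivots -16, -1, -3/2.
Counting signs: 3 negative.
H is negative definite, so the origin is a strict local maximum.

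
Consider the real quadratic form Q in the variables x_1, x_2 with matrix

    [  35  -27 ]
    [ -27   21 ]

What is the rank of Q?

2

Row-reducing A symmetrically gives the diagonal entries 35, 6/35.
That gives 2 positive pivots.
The rank is the number of nonzero pivots: 2.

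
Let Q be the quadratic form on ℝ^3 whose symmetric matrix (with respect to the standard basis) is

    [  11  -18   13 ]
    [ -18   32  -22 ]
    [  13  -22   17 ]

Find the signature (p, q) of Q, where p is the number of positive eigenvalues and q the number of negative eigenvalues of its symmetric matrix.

Row-reducing A symmetrically gives the diagonal entries 11, 28/11, 10/7.
Counting signs: 3 positive.

(3, 0)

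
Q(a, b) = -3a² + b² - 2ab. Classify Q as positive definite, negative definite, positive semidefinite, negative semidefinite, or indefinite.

Write A = [[-3, -1], [-1, 1]].
Symmetric row and column elimination reduces A to a congruent diagonal form with pivots -3, 4/3.
So there are 1 positive, 1 negative pivots.
Hence Q is indefinite.

indefinite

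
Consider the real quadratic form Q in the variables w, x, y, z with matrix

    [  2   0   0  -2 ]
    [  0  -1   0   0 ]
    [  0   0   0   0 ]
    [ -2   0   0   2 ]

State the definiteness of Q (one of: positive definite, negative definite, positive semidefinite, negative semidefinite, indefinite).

Applying the same elementary operations to the rows and columns of A produces a congruent diagonal matrix with entries 2, -1, 0, 0.
That gives 1 positive, 1 negative, 2 zero pivots.
Hence Q is indefinite.

indefinite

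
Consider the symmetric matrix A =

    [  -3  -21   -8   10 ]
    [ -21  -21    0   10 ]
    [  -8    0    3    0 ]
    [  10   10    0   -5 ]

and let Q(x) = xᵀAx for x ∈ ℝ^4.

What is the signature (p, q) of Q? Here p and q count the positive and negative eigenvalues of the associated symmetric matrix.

Symmetric row and column elimination reduces A to a congruent diagonal form with pivots -3, 126, -5/9, -5/21.
That gives 1 positive, 3 negative pivots.

(1, 3)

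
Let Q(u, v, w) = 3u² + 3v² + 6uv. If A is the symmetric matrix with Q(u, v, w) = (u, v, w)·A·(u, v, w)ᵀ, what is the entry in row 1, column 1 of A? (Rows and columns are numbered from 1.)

The coefficient of u² in Q is 3, and that is exactly A[1,1].

3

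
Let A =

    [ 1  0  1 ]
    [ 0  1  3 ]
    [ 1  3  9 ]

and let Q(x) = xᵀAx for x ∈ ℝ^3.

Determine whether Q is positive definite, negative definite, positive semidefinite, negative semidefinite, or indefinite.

Congruent diagonalization of A (simultaneous row and column reduction) yields pivots 1, 1, -1.
Counting signs: 2 positive, 1 negative.
Hence Q is indefinite.

indefinite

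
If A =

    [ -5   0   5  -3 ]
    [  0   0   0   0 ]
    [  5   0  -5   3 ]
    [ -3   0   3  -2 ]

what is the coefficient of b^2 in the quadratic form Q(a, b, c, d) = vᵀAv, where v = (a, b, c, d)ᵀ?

0

The coefficient of b^2 is the diagonal entry A[2,2] = 0.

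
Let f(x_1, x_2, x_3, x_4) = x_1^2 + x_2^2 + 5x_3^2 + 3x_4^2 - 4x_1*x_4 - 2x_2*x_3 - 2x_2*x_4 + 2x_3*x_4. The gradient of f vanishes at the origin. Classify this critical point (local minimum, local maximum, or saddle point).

saddle point

The Hessian at the origin is H = [[2, 0, 0, -4], [0, 2, -2, -2], [0, -2, 10, 2], [-4, -2, 2, 6]].
Symmetric row and column elimination reduces H to a congruent diagonal form with pivots 2, 2, 8, -4.
So there are 3 positive, 1 negative pivots.
H is indefinite, so the origin is a saddle point.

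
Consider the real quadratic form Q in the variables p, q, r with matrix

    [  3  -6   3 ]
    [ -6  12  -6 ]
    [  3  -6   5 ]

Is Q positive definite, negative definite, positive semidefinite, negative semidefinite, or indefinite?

positive semidefinite

Congruent diagonalization of A (simultaneous row and column reduction) yields pivots 3, 0, 2.
So there are 2 positive, 1 zero pivots.
Hence Q is positive semidefinite.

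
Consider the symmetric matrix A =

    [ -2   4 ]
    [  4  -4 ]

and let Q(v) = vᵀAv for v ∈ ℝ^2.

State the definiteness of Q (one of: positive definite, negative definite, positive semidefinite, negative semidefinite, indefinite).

indefinite

Symmetric row and column elimination reduces A to a congruent diagonal form with pivots -2, 4.
Counting signs: 1 positive, 1 negative.
Hence Q is indefinite.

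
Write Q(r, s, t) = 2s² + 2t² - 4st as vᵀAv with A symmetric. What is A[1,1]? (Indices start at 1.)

The coefficient of r² in Q is 0, and that is exactly A[1,1].

0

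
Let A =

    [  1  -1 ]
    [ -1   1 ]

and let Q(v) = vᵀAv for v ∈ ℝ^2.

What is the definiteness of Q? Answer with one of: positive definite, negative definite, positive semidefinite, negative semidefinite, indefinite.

For the 2×2 matrix [[1, -1], [-1, 1]]: det = 1·1 − (-1)² = 0, trace = 2.
det = 0 so one eigenvalue is zero; the form is semidefinite with the sign of the trace.

positive semidefinite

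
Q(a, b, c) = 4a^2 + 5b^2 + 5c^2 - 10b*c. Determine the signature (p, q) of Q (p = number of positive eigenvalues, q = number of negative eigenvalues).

(2, 0)

The associated matrix is A = [[4, 0, 0], [0, 5, -5], [0, -5, 5]].
Congruent diagonalization of A (simultaneous row and column reduction) yields pivots 4, 5, 0.
Counting signs: 2 positive, 1 zero.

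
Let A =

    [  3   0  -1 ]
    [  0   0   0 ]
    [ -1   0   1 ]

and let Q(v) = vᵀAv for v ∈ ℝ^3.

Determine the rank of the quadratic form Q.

2

Row-reducing A symmetrically gives the diagonal entries 3, 0, 2/3.
So there are 2 positive, 1 zero pivots.
The rank is the number of nonzero pivots: 2.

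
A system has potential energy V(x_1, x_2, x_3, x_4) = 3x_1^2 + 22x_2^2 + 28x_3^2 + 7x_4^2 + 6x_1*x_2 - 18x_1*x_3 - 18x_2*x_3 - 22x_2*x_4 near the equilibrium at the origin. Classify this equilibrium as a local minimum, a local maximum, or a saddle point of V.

local minimum

The Hessian at the origin is H = [[6, 6, -18, 0], [6, 44, -18, -22], [-18, -18, 56, 0], [0, -22, 0, 14]].
Row-reducing H symmetrically gives the diagonal entries 6, 38, 2, 24/19.
That gives 4 positive pivots.
H is positive definite, so the origin is a strict local minimum.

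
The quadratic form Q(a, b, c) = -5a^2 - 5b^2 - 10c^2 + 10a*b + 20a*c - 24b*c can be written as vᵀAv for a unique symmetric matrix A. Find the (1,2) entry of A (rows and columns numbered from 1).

5

The coefficient of a·b in Q is 10. For a symmetric A this equals A[1,2] + A[2,1] = 2·A[1,2].
So A[1,2] = 10/2 = 5.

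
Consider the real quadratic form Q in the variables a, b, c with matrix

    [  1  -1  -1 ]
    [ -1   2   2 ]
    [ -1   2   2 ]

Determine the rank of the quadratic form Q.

2

Applying the same elementary operations to the rows and columns of A produces a congruent diagonal matrix with entries 1, 1, 0.
So there are 2 positive, 1 zero pivots.
The rank is the number of nonzero pivots: 2.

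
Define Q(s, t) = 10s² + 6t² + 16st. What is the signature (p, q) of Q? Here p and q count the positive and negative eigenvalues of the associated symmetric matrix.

(1, 1)

The associated matrix is A = [[10, 8], [8, 6]].
Row-reducing A symmetrically gives the diagonal entries 10, -2/5.
So there are 1 positive, 1 negative pivots.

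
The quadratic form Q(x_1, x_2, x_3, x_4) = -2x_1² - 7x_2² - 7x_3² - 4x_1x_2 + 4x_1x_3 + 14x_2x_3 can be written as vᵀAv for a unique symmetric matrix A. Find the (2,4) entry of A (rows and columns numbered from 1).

The coefficient of x_2·x_4 in Q is 0. For a symmetric A this equals A[2,4] + A[4,2] = 2·A[2,4].
So A[2,4] = 0/2 = 0.

0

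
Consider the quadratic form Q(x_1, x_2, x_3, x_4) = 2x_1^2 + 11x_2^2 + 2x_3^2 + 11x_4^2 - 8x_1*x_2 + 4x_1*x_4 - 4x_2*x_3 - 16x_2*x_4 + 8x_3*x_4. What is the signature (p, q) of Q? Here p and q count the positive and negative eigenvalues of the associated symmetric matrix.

The symmetric matrix is A = [[2, -4, 0, 2], [-4, 11, -2, -8], [0, -2, 2, 4], [2, -8, 4, 11]].
Row-reducing A symmetrically gives the diagonal entries 2, 3, 2/3, 1.
Counting signs: 4 positive.

(4, 0)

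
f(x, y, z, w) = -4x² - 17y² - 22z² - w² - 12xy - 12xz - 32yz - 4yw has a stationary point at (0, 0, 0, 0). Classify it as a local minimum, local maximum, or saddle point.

local maximum

The Hessian at the origin is H = [[-8, -12, -12, 0], [-12, -34, -32, -4], [-12, -32, -44, 0], [0, -4, 0, -2]].
An LDLᵀ factorisation of H has diagonal entries -8, -16, -55/4, -6/55.
That gives 4 negative pivots.
H is negative definite, so the origin is a strict local maximum.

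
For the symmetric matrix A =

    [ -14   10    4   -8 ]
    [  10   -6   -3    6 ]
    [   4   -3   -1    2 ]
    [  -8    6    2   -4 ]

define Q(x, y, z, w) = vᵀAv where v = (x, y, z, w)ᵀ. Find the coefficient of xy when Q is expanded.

The coefficient of xy is A[1,2] + A[2,1] = 2·10 = 20.

20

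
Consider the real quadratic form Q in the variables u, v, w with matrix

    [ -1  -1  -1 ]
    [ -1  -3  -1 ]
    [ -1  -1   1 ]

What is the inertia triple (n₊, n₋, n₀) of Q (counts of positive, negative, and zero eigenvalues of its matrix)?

Symmetric row and column elimination reduces A to a congruent diagonal form with pivots -1, -2, 2.
Counting signs: 1 positive, 2 negative.

(1, 2, 0)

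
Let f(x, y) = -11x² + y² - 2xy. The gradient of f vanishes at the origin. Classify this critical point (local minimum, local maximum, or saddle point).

saddle point

The Hessian at the origin is H = [[-22, -2], [-2, 2]].
det H = -22·2 − (-2)² = -48 < 0, so H is indefinite.
Therefore the origin is a saddle point.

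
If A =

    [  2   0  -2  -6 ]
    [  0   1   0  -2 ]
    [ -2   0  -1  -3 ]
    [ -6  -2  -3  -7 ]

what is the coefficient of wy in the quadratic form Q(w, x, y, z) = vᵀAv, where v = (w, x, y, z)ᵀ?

The coefficient of wy is A[1,3] + A[3,1] = 2·(-2) = -4.

-4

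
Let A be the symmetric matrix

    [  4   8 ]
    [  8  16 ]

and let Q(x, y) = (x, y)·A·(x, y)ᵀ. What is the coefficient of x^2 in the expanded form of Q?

4

The coefficient of x^2 is the diagonal entry A[1,1] = 4.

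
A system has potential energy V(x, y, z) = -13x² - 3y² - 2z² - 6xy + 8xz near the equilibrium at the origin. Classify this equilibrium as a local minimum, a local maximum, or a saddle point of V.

The Hessian at the origin is H = [[-26, -6, 8], [-6, -6, 0], [8, 0, -4]].
Row-reducing H symmetrically gives the diagonal entries -26, -60/13, -4/5.
Counting signs: 3 negative.
H is negative definite, so the origin is a strict local maximum.

local maximum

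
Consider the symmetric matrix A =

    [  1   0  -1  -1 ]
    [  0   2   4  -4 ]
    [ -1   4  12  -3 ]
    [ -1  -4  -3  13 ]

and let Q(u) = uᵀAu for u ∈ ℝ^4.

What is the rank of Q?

4

Congruent diagonalization of A (simultaneous row and column reduction) yields pivots 1, 2, 3, -4/3.
That gives 3 positive, 1 negative pivots.
The rank is the number of nonzero pivots: 4.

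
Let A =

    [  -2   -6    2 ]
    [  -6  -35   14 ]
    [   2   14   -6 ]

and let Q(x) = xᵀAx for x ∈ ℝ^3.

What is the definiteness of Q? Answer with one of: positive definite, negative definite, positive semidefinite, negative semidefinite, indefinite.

negative definite

Leading principal minors: Δ_1 = -2, Δ_2 = 34, Δ_3 = -8.
The signs alternate starting with Δ_1 < 0, so by Sylvester's criterion Q is negative definite.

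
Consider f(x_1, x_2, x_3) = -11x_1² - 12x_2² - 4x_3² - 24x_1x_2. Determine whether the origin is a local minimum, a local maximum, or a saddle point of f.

The Hessian at the origin is H = [[-22, -24, 0], [-24, -24, 0], [0, 0, -8]].
An LDLᵀ factorisation of H has diagonal entries -22, 24/11, -8.
Counting signs: 1 positive, 2 negative.
H is indefinite, so the origin is a saddle point.

saddle point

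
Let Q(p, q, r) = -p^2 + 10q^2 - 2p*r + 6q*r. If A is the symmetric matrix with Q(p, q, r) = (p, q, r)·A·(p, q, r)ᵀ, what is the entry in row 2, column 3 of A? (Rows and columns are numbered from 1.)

3

The coefficient of q·r in Q is 6. For a symmetric A this equals A[2,3] + A[3,2] = 2·A[2,3].
So A[2,3] = 6/2 = 3.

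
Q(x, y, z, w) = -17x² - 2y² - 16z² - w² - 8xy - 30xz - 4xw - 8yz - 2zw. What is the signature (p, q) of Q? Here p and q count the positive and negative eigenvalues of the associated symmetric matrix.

(0, 4)

Write A = [[-17, -4, -15, -2], [-4, -2, -4, 0], [-15, -4, -16, -1], [-2, 0, -1, -1]].
An LDLᵀ factorisation of A has diagonal entries -17, -18/17, -23/9, -10/23.
That gives 4 negative pivots.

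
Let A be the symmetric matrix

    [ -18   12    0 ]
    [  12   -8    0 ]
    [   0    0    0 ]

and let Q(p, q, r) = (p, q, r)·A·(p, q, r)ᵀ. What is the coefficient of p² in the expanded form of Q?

The coefficient of p² is the diagonal entry A[1,1] = -18.

-18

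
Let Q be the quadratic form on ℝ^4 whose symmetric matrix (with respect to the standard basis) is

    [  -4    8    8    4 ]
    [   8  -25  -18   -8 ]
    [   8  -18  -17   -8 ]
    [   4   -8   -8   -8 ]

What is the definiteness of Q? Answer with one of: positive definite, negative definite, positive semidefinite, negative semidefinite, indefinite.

Symmetric row and column elimination reduces A to a congruent diagonal form with pivots -4, -9, -5/9, -4.
So there are 4 negative pivots.
Hence Q is negative definite.

negative definite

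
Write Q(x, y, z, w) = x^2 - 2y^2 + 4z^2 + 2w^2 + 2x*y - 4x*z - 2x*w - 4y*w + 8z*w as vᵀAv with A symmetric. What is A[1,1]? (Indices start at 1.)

The coefficient of x^2 in Q is 1, and that is exactly A[1,1].

1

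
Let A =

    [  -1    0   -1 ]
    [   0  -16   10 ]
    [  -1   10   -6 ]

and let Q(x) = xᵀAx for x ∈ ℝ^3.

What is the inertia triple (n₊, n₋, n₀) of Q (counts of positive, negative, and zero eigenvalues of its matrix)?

(1, 2, 0)

An LDLᵀ factorisation of A has diagonal entries -1, -16, 5/4.
Counting signs: 1 positive, 2 negative.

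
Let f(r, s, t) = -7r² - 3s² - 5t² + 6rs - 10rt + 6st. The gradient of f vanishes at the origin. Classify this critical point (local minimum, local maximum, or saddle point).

local maximum

The Hessian at the origin is H = [[-14, 6, -10], [6, -6, 6], [-10, 6, -10]].
An LDLᵀ factorisation of H has diagonal entries -14, -24/7, -2.
That gives 3 negative pivots.
H is negative definite, so the origin is a strict local maximum.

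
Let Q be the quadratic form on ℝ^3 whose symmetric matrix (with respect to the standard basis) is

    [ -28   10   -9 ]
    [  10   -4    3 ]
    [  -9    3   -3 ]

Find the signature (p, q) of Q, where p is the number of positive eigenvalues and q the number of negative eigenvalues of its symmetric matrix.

(0, 2)

Applying the same elementary operations to the rows and columns of A produces a congruent diagonal matrix with entries -28, -3/7, 0.
Counting signs: 2 negative, 1 zero.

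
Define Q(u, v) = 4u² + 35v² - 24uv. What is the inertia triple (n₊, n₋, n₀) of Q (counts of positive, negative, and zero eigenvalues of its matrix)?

Write A = [[4, -12], [-12, 35]].
Row-reducing A symmetrically gives the diagonal entries 4, -1.
That gives 1 positive, 1 negative pivots.

(1, 1, 0)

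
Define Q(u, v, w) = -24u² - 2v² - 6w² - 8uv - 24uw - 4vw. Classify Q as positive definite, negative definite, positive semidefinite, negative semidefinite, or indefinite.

negative semidefinite

The symmetric matrix is A = [[-24, -4, -12], [-4, -2, -2], [-12, -2, -6]].
Applying the same elementary operations to the rows and columns of A produces a congruent diagonal matrix with entries -24, -4/3, 0.
That gives 2 negative, 1 zero pivots.
Hence Q is negative semidefinite.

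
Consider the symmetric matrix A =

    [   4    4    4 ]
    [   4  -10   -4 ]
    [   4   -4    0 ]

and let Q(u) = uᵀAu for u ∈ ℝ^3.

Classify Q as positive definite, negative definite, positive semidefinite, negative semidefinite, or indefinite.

Row-reducing A symmetrically gives the diagonal entries 4, -14, 4/7.
That gives 2 positive, 1 negative pivots.
Hence Q is indefinite.

indefinite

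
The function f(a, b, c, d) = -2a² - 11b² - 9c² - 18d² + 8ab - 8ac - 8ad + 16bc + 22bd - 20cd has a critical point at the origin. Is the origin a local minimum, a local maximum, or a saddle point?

local maximum

The Hessian at the origin is H = [[-4, 8, -8, -8], [8, -22, 16, 22], [-8, 16, -18, -20], [-8, 22, -20, -36]].
Row-reducing H symmetrically gives the diagonal entries -4, -6, -2, -6.
That gives 4 negative pivots.
H is negative definite, so the origin is a strict local maximum.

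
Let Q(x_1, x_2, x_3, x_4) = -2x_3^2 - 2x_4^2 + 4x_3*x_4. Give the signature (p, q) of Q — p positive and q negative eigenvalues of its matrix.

(0, 1)

The associated matrix is A = [[0, 0, 0, 0], [0, 0, 0, 0], [0, 0, -2, 2], [0, 0, 2, -2]].
Row-reducing A symmetrically gives the diagonal entries 0, 0, -2, 0.
Counting signs: 1 negative, 3 zero.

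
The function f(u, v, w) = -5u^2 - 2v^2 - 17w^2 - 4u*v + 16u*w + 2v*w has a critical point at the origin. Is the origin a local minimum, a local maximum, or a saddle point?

local maximum

The Hessian at the origin is H = [[-10, -4, 16], [-4, -4, 2], [16, 2, -34]].
Applying the same elementary operations to the rows and columns of H produces a congruent diagonal matrix with entries -10, -12/5, -1/3.
That gives 3 negative pivots.
H is negative definite, so the origin is a strict local maximum.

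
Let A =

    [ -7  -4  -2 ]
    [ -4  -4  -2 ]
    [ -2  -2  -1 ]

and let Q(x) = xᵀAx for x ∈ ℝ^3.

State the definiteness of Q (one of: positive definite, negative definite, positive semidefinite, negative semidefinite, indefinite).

negative semidefinite

Symmetric row and column elimination reduces A to a congruent diagonal form with pivots -7, -12/7, 0.
That gives 2 negative, 1 zero pivots.
Hence Q is negative semidefinite.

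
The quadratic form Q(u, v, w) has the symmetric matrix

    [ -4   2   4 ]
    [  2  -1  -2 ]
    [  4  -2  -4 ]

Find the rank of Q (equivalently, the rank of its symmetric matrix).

1

Applying the same elementary operations to the rows and columns of A produces a congruent diagonal matrix with entries -4, 0, 0.
Counting signs: 1 negative, 2 zero.
The rank is the number of nonzero pivots: 1.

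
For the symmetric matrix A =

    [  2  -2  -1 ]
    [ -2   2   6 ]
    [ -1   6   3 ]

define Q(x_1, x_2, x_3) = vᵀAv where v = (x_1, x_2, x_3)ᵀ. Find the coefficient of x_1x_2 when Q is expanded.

-4

The coefficient of x_1x_2 is A[1,2] + A[2,1] = 2·(-2) = -4.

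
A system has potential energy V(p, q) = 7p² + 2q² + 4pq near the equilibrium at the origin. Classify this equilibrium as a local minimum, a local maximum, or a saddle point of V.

The Hessian at the origin is H = [[14, 4], [4, 4]].
det H = 14·4 − (4)² = 40 > 0 and H[1,1] = 14 > 0, so H is positive definite.
Therefore the origin is a local minimum.

local minimum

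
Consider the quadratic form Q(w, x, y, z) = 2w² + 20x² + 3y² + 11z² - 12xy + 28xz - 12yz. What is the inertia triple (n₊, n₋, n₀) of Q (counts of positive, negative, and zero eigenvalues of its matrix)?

(3, 1, 0)

The associated matrix is A = [[2, 0, 0, 0], [0, 20, -6, 14], [0, -6, 3, -6], [0, 14, -6, 11]].
Row-reducing A symmetrically gives the diagonal entries 2, 20, 6/5, -3/2.
That gives 3 positive, 1 negative pivots.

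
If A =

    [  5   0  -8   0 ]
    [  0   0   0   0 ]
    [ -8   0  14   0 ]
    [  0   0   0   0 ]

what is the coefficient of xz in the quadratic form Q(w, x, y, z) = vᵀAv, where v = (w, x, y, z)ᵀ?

The coefficient of xz is A[2,4] + A[4,2] = 2·0 = 0.

0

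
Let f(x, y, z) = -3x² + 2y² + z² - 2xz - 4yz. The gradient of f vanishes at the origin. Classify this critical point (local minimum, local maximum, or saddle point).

saddle point

The Hessian at the origin is H = [[-6, 0, -2], [0, 4, -4], [-2, -4, 2]].
Congruent diagonalization of H (simultaneous row and column reduction) yields pivots -6, 4, -4/3.
That gives 1 positive, 2 negative pivots.
H is indefinite, so the origin is a saddle point.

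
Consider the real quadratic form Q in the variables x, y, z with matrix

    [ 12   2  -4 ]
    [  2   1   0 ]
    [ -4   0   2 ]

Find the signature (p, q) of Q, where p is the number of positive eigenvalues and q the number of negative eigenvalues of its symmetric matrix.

(2, 0)

Congruent diagonalization of A (simultaneous row and column reduction) yields pivots 12, 2/3, 0.
So there are 2 positive, 1 zero pivots.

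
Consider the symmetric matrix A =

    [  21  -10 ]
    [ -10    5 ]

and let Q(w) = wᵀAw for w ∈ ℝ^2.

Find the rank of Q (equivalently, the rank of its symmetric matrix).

2

Row-reducing A symmetrically gives the diagonal entries 21, 5/21.
So there are 2 positive pivots.
The rank is the number of nonzero pivots: 2.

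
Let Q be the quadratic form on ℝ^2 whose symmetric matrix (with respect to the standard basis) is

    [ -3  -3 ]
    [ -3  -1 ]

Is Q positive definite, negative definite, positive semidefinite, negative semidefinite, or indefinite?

Row-reducing A symmetrically gives the diagonal entries -3, 2.
So there are 1 positive, 1 negative pivots.
Hence Q is indefinite.

indefinite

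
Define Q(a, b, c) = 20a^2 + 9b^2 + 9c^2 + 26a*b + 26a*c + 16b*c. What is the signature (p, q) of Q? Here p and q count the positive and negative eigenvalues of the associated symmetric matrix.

(3, 0)

The symmetric matrix is A = [[20, 13, 13], [13, 9, 8], [13, 8, 9]].
Congruent diagonalization of A (simultaneous row and column reduction) yields pivots 20, 11/20, 2/11.
That gives 3 positive pivots.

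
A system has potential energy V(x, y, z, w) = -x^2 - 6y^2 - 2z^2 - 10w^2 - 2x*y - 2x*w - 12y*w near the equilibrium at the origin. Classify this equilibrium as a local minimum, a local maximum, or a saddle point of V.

local maximum

The Hessian at the origin is H = [[-2, -2, 0, -2], [-2, -12, 0, -12], [0, 0, -4, 0], [-2, -12, 0, -20]].
Congruent diagonalization of H (simultaneous row and column reduction) yields pivots -2, -10, -4, -8.
That gives 4 negative pivots.
H is negative definite, so the origin is a strict local maximum.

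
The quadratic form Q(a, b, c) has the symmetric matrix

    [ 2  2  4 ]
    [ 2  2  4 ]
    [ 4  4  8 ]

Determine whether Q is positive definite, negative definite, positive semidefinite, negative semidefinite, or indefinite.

Congruent diagonalization of A (simultaneous row and column reduction) yields pivots 2, 0, 0.
So there are 1 positive, 2 zero pivots.
Hence Q is positive semidefinite.

positive semidefinite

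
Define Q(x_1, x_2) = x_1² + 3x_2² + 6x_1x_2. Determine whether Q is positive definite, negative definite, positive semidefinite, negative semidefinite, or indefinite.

The associated matrix is A = [[1, 3], [3, 3]].
Symmetric row and column elimination reduces A to a congruent diagonal form with pivots 1, -6.
That gives 1 positive, 1 negative pivots.
Hence Q is indefinite.

indefinite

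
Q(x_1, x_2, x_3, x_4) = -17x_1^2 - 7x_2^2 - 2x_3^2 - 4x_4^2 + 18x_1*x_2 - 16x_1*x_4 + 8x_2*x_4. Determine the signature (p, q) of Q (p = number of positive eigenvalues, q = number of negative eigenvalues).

The symmetric matrix is A = [[-17, 9, 0, -8], [9, -7, 0, 4], [0, 0, -2, 0], [-8, 4, 0, -4]].
Symmetric row and column elimination reduces A to a congruent diagonal form with pivots -17, -38/17, -2, -4/19.
Counting signs: 4 negative.

(0, 4)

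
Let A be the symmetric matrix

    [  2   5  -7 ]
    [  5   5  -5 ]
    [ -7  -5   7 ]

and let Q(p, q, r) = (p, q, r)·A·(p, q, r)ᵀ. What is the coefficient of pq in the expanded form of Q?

The coefficient of pq is A[1,2] + A[2,1] = 2·5 = 10.

10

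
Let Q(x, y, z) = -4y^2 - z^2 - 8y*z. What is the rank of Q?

Write A = [[0, 0, 0], [0, -4, -4], [0, -4, -1]].
Row-reducing A symmetrically gives the diagonal entries 0, -4, 3.
Counting signs: 1 positive, 1 negative, 1 zero.
The rank is the number of nonzero pivots: 2.

2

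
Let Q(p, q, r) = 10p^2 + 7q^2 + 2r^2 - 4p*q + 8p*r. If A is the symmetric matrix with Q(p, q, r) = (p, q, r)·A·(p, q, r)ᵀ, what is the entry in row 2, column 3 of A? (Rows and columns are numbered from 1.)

0

The coefficient of q·r in Q is 0. For a symmetric A this equals A[2,3] + A[3,2] = 2·A[2,3].
So A[2,3] = 0/2 = 0.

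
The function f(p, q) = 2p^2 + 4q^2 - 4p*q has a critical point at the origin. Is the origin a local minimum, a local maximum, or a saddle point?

The Hessian at the origin is H = [[4, -4], [-4, 8]].
det H = 4·8 − (-4)² = 16 > 0 and H[1,1] = 4 > 0, so H is positive definite.
Therefore the origin is a local minimum.

local minimum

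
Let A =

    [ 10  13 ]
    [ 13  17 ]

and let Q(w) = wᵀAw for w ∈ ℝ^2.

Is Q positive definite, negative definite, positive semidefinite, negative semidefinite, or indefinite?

positive definite

Congruent diagonalization of A (simultaneous row and column reduction) yields pivots 10, 1/10.
Counting signs: 2 positive.
Hence Q is positive definite.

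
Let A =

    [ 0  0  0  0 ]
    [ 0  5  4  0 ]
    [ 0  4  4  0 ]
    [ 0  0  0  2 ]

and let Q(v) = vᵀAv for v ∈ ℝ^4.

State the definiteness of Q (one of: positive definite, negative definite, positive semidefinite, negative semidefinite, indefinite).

positive semidefinite

Applying the same elementary operations to the rows and columns of A produces a congruent diagonal matrix with entries 0, 5, 4/5, 2.
Counting signs: 3 positive, 1 zero.
Hence Q is positive semidefinite.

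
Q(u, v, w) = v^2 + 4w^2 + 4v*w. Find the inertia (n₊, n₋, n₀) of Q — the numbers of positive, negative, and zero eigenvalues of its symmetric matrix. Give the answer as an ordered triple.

(1, 0, 2)

Write A = [[0, 0, 0], [0, 1, 2], [0, 2, 4]].
Congruent diagonalization of A (simultaneous row and column reduction) yields pivots 0, 1, 0.
That gives 1 positive, 2 zero pivots.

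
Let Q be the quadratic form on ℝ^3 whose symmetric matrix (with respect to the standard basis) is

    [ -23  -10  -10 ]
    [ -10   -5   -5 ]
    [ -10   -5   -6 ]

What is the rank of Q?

3

Applying the same elementary operations to the rows and columns of A produces a congruent diagonal matrix with entries -23, -15/23, -1.
Counting signs: 3 negative.
The rank is the number of nonzero pivots: 3.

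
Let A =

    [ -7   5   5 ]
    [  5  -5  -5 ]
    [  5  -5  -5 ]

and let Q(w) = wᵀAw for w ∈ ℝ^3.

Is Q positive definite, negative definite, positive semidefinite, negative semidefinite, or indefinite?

Symmetric row and column elimination reduces A to a congruent diagonal form with pivots -7, -10/7, 0.
So there are 2 negative, 1 zero pivots.
Hence Q is negative semidefinite.

negative semidefinite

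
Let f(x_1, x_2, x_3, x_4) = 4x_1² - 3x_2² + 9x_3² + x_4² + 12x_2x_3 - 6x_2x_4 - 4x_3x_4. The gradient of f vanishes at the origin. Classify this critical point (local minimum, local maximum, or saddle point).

The Hessian at the origin is H = [[8, 0, 0, 0], [0, -6, 12, -6], [0, 12, 18, -4], [0, -6, -4, 2]].
Applying the same elementary operations to the rows and columns of H produces a congruent diagonal matrix with entries 8, -6, 42, 40/21.
That gives 3 positive, 1 negative pivots.
H is indefinite, so the origin is a saddle point.

saddle point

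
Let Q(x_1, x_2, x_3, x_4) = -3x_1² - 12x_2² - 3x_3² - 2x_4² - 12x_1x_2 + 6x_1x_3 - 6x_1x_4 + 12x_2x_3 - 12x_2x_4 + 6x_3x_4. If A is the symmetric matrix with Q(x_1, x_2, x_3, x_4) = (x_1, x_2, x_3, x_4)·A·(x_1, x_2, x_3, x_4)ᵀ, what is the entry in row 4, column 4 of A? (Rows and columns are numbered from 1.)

The coefficient of x_4² in Q is -2, and that is exactly A[4,4].

-2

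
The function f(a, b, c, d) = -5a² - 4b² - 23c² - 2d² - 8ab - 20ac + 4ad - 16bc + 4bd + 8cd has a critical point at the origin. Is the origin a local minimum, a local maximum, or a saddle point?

local maximum

The Hessian at the origin is H = [[-10, -8, -20, 4], [-8, -8, -16, 4], [-20, -16, -46, 8], [4, 4, 8, -4]].
Symmetric row and column elimination reduces H to a congruent diagonal form with pivots -10, -8/5, -6, -2.
Counting signs: 4 negative.
H is negative definite, so the origin is a strict local maximum.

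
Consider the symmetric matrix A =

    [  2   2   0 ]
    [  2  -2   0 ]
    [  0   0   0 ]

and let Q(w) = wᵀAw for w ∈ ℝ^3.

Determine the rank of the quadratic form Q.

2

Congruent diagonalization of A (simultaneous row and column reduction) yields pivots 2, -4, 0.
Counting signs: 1 positive, 1 negative, 1 zero.
The rank is the number of nonzero pivots: 2.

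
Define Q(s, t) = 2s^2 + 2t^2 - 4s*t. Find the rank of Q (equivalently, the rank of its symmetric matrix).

1

Write A = [[2, -2], [-2, 2]].
Applying the same elementary operations to the rows and columns of A produces a congruent diagonal matrix with entries 2, 0.
So there are 1 positive, 1 zero pivots.
The rank is the number of nonzero pivots: 1.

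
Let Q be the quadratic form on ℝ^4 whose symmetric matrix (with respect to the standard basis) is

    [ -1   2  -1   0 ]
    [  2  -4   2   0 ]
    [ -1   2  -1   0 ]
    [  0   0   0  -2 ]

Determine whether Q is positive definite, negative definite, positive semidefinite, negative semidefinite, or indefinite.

Applying the same elementary operations to the rows and columns of A produces a congruent diagonal matrix with entries -1, 0, 0, -2.
That gives 2 negative, 2 zero pivots.
Hence Q is negative semidefinite.

negative semidefinite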